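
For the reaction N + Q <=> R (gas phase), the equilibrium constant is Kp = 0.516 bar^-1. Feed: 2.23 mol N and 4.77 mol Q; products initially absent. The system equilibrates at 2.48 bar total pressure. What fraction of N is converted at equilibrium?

Basis: 2.23 mol N initially; let X = conversion of N. Extent ξ = 2.23X.
Species balance: n_N = 2.23 − 2.23X; n_Q = 4.77 − 2.23X; n_R = 2.23X.
n_T = Σnᵢ = 7 − 2.23X.
With p_i = (n_i/n_T)P, Kp = p_R / (p_N p_Q).
Substituting and setting equal to 0.516 bar^-1 gives a polynomial in X; the root in (0,1) is X = 0.446.

X = 0.446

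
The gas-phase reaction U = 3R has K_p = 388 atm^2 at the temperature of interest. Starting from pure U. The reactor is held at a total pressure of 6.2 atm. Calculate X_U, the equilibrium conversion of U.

X = 0.798

Let X = conversion of U (basis 1 mol U); extent of reaction ξ = X.
Species balance: n_U = 1 − X; n_R = 3X.
Summing: n_T = 1 + 2X.
Mole fractions y_i = n_i/n_T; K_p = p_R^3 / (p_U) with p_i = y_i·P.
Equating to 388 atm^2 and solving on 0 < X < 1: X = 0.798.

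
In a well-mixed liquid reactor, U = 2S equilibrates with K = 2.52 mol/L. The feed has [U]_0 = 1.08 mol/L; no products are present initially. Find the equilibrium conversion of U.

Let X = conversion of U; extent ξ = 1.08·X mol/L.
Concentrations: [U] = 1.08 − 1.08X; [S] = 2.16X.
K = [S]^2 / ([U]).
Equating to 2.52 mol/L: the physical root is X = 0.526.

X = 0.526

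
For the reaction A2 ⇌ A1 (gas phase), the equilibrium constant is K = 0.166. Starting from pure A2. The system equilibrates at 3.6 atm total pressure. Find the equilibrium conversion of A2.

Basis: 1 mol A2 initially; let X = conversion of A2. Extent ξ = X.
At extent ξ: n_A2 = 1 − X; n_A1 = X.
Since Δν = 0, n_T = 1 throughout.
y_i = n_i/n_T, p_i = y_i·P. K = p_A1 / (p_A2).
This yields a degree-1 equation in X; solving on (0,1), X = 0.142.

X = 0.142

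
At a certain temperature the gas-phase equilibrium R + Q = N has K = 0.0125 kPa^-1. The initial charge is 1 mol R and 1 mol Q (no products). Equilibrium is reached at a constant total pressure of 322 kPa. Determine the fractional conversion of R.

X = 0.554

Basis: 1 mol R initially; let X = conversion of R. Extent ξ = X.
At extent ξ: n_R = 1 − X; n_Q = 1 − X; n_N = X.
Total moles n_T = 2 − X.
Mole fractions y_i = n_i/n_T; K = p_N / (p_R p_Q) with p_i = y_i·P.
Setting this equal to 0.0125 kPa^-1 and taking the physical root (0 < X < 1) gives X = 0.554.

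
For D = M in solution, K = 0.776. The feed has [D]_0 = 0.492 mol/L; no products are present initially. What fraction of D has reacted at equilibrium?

Let X = conversion of D; extent ξ = 0.492·X mol/L.
Concentrations: [D] = 0.492 − 0.492X; [M] = 0.492X.
K = [M] / ([D]).
Solving K = 0.776 for X ∈ (0,1): X = 0.437.

X = 0.437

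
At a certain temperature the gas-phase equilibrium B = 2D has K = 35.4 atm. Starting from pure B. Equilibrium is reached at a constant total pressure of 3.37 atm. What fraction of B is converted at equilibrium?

Let X = conversion of B (basis 1 mol B); extent of reaction ξ = X.
Moles: n_B = 1 − X; n_D = 2X.
n_T = Σnᵢ = 1 + X.
y_i = n_i/n_T, p_i = y_i·P. K = p_D^2 / (p_B).
Equating to 35.4 atm and solving on 0 < X < 1: X = 0.851.

X = 0.851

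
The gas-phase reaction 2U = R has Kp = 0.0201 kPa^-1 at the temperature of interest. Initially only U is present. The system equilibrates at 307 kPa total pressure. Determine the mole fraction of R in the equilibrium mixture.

y_R = 0.670

Take 1 mol U as basis and let X be its fractional conversion, so ξ = 0.5X.
Species balance: n_U = 1 − X; n_R = 0.5X.
Total moles n_T = 1 − 0.5X.
With p_i = (n_i/n_T)P, Kp = p_R / (p_U^2).
Setting this equal to 0.0201 kPa^-1 and taking the physical root (0 < X < 1) gives X = 0.803.
Then n_R = 0.401, n_T = 0.599, so y_R = 0.670.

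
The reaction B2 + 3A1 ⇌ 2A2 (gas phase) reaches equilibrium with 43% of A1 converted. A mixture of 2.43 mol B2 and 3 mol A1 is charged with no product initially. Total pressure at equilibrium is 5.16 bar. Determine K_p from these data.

Take 3 mol A1 as basis and let X be its fractional conversion, so ξ = X.
Mole table: n_B2 = 2.43 − X; n_A1 = 3 − 3X; n_A2 = 2X.
Summing: n_T = 5.43 − 2X.
At X = 0.43: n_B2 = 2, n_A1 = 1.71, n_A2 = 0.86, n_T = 4.57.
p_i = (n_i/n_T)·P. K_p = p_A2^2 / (p_B2 p_A1^3) = 0.058 bar^-2.

K_p = 0.058 bar^-2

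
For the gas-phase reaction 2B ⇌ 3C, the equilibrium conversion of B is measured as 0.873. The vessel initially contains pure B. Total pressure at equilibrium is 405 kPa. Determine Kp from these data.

Kp = 3.93e+04 kPa

Basis: 1 mol B initially; let X = conversion of B. Extent ξ = 0.5X.
At extent ξ: n_B = 1 − X; n_C = 1.5X.
Summing: n_T = 1 + 0.5X.
At X = 0.873: n_B = 0.127, n_C = 1.31, n_T = 1.44.
p_i = (n_i/n_T)·P. Kp = p_C^3 / (p_B^2) = 3.93e+04 kPa.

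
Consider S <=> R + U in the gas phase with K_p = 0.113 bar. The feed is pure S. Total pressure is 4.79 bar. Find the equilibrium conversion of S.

Take 1 mol S as basis and let X be its fractional conversion, so ξ = X.
Species balance: n_S = 1 − X; n_R = X; n_U = X.
n_T = Σnᵢ = 1 + X.
With p_i = (n_i/n_T)P, K_p = p_R p_U / (p_S).
This yields a degree-2 equation in X; solving on (0,1), X = 0.152.

X = 0.152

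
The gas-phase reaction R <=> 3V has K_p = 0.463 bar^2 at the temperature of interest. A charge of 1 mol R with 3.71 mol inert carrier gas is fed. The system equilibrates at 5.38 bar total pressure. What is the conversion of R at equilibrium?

Basis: 1 mol R initially; let X = conversion of R. Extent ξ = X.
Moles: n_R = 1 − X; n_V = 3X; n_I = 3.71 (inert).
Summing: n_T = 4.71 + 2X.
With p_i = (n_i/n_T)P, K_p = p_V^3 / (p_R).
Setting this equal to 0.463 bar^2 and taking the physical root (0 < X < 1) gives X = 0.230.

X = 0.230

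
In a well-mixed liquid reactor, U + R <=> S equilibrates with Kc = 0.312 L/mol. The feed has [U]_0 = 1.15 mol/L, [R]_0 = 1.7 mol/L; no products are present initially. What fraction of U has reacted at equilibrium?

X = 0.298

Let X = conversion of U; extent ξ = 1.15·X mol/L.
Concentrations: [U] = 1.15 − 1.15X; [R] = 1.7 − 1.15X; [S] = 1.15X.
Kc = [S] / ([U] [R]).
Setting equal to 0.312 and solving for X on (0,1) gives X = 0.298.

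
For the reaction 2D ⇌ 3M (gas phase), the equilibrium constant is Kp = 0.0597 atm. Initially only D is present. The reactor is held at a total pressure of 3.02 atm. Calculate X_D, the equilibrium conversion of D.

Take 1 mol D as basis and let X be its fractional conversion, so ξ = 0.5X.
Moles: n_D = 1 − X; n_M = 1.5X.
Summing: n_T = 1 + 0.5X.
With p_i = (n_i/n_T)P, Kp = p_M^3 / (p_D^2).
This yields a degree-3 equation in X; solving on (0,1), X = 0.164.

X = 0.164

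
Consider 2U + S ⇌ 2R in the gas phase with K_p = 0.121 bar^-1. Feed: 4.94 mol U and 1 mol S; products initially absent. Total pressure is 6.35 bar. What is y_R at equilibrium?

Basis: 1 mol S initially; let X = conversion of S. Extent ξ = X.
Moles: n_U = 4.94 − 2X; n_S = 1 − X; n_R = 2X.
Summing: n_T = 5.94 − X.
With p_i = (n_i/n_T)P, K_p = p_R^2 / (p_U^2 p_S).
Setting this equal to 0.121 bar^-1 and taking the physical root (0 < X < 1) gives X = 0.514.
Then n_R = 1.03, n_T = 5.43, so y_R = 0.189.

y_R = 0.189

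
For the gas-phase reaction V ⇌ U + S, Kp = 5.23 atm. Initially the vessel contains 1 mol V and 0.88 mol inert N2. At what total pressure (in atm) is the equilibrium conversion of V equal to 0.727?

P = 7.04 atm

Take 1 mol V as basis and let X be its fractional conversion, so ξ = X.
At extent ξ: n_V = 1 − X; n_U = X; n_S = X; n_I = 0.88 (inert).
n_T = Σnᵢ = 1.88 + X.
Kp = p_U p_S / (p_V) with p_i = (n_i/n_T)·P.
At X = 0.727: the mole-fraction product g(X) = Π y_i^ν_i = 0.7426. Since Kp = g(X)·P^{1}, P = (Kp/g)^(1/1) = (5.23/0.7426)^(1/1) = 7.04 atm.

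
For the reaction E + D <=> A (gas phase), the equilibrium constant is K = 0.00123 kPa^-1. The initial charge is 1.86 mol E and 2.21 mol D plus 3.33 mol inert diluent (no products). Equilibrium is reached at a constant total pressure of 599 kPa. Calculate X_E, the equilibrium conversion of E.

X = 0.165

Basis: 1.86 mol E initially; let X = conversion of E. Extent ξ = 1.86X.
At extent ξ: n_E = 1.86 − 1.86X; n_D = 2.21 − 1.86X; n_A = 1.86X; n_I = 3.33 (inert).
Total moles n_T = 7.4 − 1.86X.
Mole fractions y_i = n_i/n_T; K = p_A / (p_E p_D) with p_i = y_i·P.
Substituting and setting equal to 0.00123 kPa^-1 gives a polynomial in X; the root in (0,1) is X = 0.165.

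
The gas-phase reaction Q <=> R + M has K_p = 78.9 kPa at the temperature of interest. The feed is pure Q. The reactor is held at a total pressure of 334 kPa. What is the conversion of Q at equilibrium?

Basis: 1 mol Q initially; let X = conversion of Q. Extent ξ = X.
At extent ξ: n_Q = 1 − X; n_R = X; n_M = X.
Summing: n_T = 1 + X.
y_i = n_i/n_T, p_i = y_i·P. K_p = p_R p_M / (p_Q).
Equating to 78.9 kPa and solving on 0 < X < 1: X = 0.437.

X = 0.437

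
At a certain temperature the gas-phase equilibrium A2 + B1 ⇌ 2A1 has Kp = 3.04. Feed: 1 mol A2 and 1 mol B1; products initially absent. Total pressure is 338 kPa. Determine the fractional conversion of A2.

Let X = conversion of A2 (basis 1 mol A2); extent of reaction ξ = X.
Species balance: n_A2 = 1 − X; n_B1 = 1 − X; n_A1 = 2X.
n_T stays at 2 (no change in mole number).
Mole fractions y_i = n_i/n_T; Kp = p_A1^2 / (p_A2 p_B1) with p_i = y_i·P.
This yields a degree-2 equation in X; solving on (0,1), X = 0.466.

X = 0.466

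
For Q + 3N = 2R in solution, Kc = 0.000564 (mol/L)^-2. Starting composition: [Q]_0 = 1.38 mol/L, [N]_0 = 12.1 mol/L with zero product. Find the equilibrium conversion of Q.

Let X = conversion of Q; extent ξ = 1.38·X mol/L.
Concentrations: [Q] = 1.38 − 1.38X; [N] = 12.1 − 4.14X; [R] = 2.76X.
Kc = [R]^2 / ([Q] [N]^3).
This equals 0.000564 at X = 0.302 (the root in 0 < X < 1).

X = 0.302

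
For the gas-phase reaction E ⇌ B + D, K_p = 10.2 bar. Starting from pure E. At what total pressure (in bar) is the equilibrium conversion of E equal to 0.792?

P = 6.06 bar

Let X = conversion of E (basis 1 mol E); extent of reaction ξ = X.
Moles: n_E = 1 − X; n_B = X; n_D = X.
Summing: n_T = 1 + X.
K_p = p_B p_D / (p_E) with p_i = (n_i/n_T)·P.
At X = 0.792: the mole-fraction product g(X) = Π y_i^ν_i = 1.683. Since K_p = g(X)·P^{1}, P = (K_p/g)^(1/1) = (10.2/1.683)^(1/1) = 6.06 bar.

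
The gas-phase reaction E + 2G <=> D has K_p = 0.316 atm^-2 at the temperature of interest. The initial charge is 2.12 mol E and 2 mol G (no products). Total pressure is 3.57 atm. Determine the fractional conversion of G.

X = 0.554

Basis: 2 mol G initially; let X = conversion of G. Extent ξ = X.
Species balance: n_E = 2.12 − X; n_G = 2 − 2X; n_D = X.
Summing: n_T = 4.12 − 2X.
With p_i = (n_i/n_T)P, K_p = p_D / (p_E p_G^2).
This yields a degree-3 equation in X; solving on (0,1), X = 0.554.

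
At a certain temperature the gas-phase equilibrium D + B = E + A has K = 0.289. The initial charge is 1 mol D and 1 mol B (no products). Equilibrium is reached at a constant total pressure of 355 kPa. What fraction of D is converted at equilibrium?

X = 0.350

Basis: 1 mol D initially; let X = conversion of D. Extent ξ = X.
Moles: n_D = 1 − X; n_B = 1 − X; n_E = X; n_A = X.
n_T stays at 2 (no change in mole number).
Mole fractions y_i = n_i/n_T; K = p_E p_A / (p_D p_B) with p_i = y_i·P.
Equating to 0.289 and solving on 0 < X < 1: X = 0.350.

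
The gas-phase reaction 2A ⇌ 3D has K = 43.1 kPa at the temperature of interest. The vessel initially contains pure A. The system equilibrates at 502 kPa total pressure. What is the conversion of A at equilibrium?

Basis: 1 mol A initially; let X = conversion of A. Extent ξ = 0.5X.
At extent ξ: n_A = 1 − X; n_D = 1.5X.
Total moles n_T = 1 + 0.5X.
y_i = n_i/n_T, p_i = y_i·P. K = p_D^3 / (p_A^2).
Equating to 43.1 kPa and solving on 0 < X < 1: X = 0.252.

X = 0.252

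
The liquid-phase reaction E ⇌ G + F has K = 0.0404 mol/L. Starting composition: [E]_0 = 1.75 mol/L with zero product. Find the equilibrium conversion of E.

Let X = conversion of E; extent ξ = 1.75·X mol/L.
Concentrations: [E] = 1.75 − 1.75X; [G] = 1.75X; [F] = 1.75X.
K = [G] [F] / ([E]).
Solving K = 0.0404 for X ∈ (0,1): X = 0.141.

X = 0.141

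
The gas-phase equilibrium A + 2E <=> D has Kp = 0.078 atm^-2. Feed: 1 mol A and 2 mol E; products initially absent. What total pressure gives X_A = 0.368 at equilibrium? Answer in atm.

P = 4.89 atm

Take 1 mol A as basis and let X be its fractional conversion, so ξ = X.
Moles: n_A = 1 − X; n_E = 2 − 2X; n_D = X.
Summing: n_T = 3 − 2X.
Kp = p_D / (p_A p_E^2) with p_i = (n_i/n_T)·P.
At X = 0.368: the mole-fraction product g(X) = Π y_i^ν_i = 1.868. Since Kp = g(X)·P^{-2}, P = (g/Kp)^(1/2) = (1.868/0.078)^(1/2) = 4.89 atm.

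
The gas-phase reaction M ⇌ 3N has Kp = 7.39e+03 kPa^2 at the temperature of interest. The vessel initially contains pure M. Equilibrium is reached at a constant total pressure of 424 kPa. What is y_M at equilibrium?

Take 1 mol M as basis and let X be its fractional conversion, so ξ = X.
Moles: n_M = 1 − X; n_N = 3X.
Total moles n_T = 1 + 2X.
Mole fractions y_i = n_i/n_T; Kp = p_N^3 / (p_M) with p_i = y_i·P.
Setting this equal to 7.39e+03 kPa^2 and taking the physical root (0 < X < 1) gives X = 0.128.
Then n_M = 0.872, n_T = 1.26, so y_M = 0.694.

y_M = 0.694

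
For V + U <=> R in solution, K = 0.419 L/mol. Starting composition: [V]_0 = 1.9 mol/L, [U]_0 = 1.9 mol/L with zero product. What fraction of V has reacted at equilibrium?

Let X = conversion of V; extent ξ = 1.9·X mol/L.
Concentrations: [V] = 1.9 − 1.9X; [U] = 1.9 − 1.9X; [R] = 1.9X.
K = [R] / ([V] [U]).
Setting equal to 0.419 and solving for X on (0,1) gives X = 0.343.

X = 0.343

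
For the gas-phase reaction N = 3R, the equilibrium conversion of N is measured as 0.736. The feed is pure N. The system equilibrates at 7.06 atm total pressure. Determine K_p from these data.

Let X = conversion of N (basis 1 mol N); extent of reaction ξ = X.
Mole table: n_N = 1 − X; n_R = 3X.
Summing: n_T = 1 + 2X.
At X = 0.736: n_N = 0.264, n_R = 2.21, n_T = 2.47.
p_i = (n_i/n_T)·P. K_p = p_R^3 / (p_N) = 333 atm^2.

K_p = 333 atm^2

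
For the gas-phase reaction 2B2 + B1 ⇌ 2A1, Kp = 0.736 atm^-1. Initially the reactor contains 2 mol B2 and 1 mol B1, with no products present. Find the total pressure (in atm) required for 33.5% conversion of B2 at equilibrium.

Let X = conversion of B2 (basis 2 mol B2); extent of reaction ξ = X.
Mole table: n_B2 = 2 − 2X; n_B1 = 1 − X; n_A1 = 2X.
Summing: n_T = 3 − X.
Kp = p_A1^2 / (p_B2^2 p_B1) with p_i = (n_i/n_T)·P.
At X = 0.335: the mole-fraction product g(X) = Π y_i^ν_i = 1.017. Since Kp = g(X)·P^{-1}, P = (g/Kp)^(1/1) = (1.017/0.736)^(1/1) = 1.38 atm.

P = 1.38 atm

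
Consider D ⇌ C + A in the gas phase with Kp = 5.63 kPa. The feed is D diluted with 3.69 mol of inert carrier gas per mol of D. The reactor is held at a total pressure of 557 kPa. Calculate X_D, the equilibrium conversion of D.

Basis: 1 mol D initially; let X = conversion of D. Extent ξ = X.
Moles: n_D = 1 − X; n_C = X; n_A = X; n_I = 3.69 (inert).
Total moles n_T = 4.69 + X.
y_i = n_i/n_T, p_i = y_i·P. Kp = p_C p_A / (p_D).
This yields a degree-2 equation in X; solving on (0,1), X = 0.199.

X = 0.199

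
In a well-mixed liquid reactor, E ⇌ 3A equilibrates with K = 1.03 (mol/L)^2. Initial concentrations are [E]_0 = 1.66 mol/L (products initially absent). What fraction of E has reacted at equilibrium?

Let X = conversion of E; extent ξ = 1.66·X mol/L.
Concentrations: [E] = 1.66 − 1.66X; [A] = 4.98X.
K = [A]^3 / ([E]).
Solving K = 1.03 for X ∈ (0,1): X = 0.221.

X = 0.221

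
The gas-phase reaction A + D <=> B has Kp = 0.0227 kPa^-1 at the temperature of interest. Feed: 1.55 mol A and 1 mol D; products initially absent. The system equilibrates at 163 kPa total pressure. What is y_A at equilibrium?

Let X = conversion of D (basis 1 mol D); extent of reaction ξ = X.
At extent ξ: n_A = 1.55 − X; n_D = 1 − X; n_B = X.
Summing: n_T = 2.55 − X.
y_i = n_i/n_T, p_i = y_i·P. Kp = p_B / (p_A p_D).
This yields a degree-2 equation in X; solving on (0,1), X = 0.638.
Then n_A = 0.912, n_T = 1.91, so y_A = 0.477.

y_A = 0.477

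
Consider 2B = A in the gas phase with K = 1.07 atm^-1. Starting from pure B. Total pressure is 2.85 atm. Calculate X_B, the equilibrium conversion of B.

Let X = conversion of B (basis 1 mol B); extent of reaction ξ = 0.5X.
At extent ξ: n_B = 1 − X; n_A = 0.5X.
Total moles n_T = 1 − 0.5X.
y_i = n_i/n_T, p_i = y_i·P. K = p_A / (p_B^2).
This yields a degree-2 equation in X; solving on (0,1), X = 0.725.

X = 0.725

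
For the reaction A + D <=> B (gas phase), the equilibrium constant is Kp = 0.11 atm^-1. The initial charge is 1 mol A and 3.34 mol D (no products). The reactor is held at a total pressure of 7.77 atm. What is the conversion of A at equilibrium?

Let X = conversion of A (basis 1 mol A); extent of reaction ξ = X.
At extent ξ: n_A = 1 − X; n_D = 3.34 − X; n_B = X.
Summing: n_T = 4.34 − X.
With p_i = (n_i/n_T)P, Kp = p_B / (p_A p_D).
Substituting and setting equal to 0.11 atm^-1 gives a polynomial in X; the root in (0,1) is X = 0.390.

X = 0.390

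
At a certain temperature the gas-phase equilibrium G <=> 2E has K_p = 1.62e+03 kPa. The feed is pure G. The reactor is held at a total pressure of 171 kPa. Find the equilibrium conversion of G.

X = 0.839

Basis: 1 mol G initially; let X = conversion of G. Extent ξ = X.
Moles: n_G = 1 − X; n_E = 2X.
Total moles n_T = 1 + X.
Mole fractions y_i = n_i/n_T; K_p = p_E^2 / (p_G) with p_i = y_i·P.
Substituting and setting equal to 1.62e+03 kPa gives a polynomial in X; the root in (0,1) is X = 0.839.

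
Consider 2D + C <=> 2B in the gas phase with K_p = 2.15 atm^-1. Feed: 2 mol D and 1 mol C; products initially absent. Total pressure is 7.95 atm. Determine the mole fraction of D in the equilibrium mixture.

y_D = 0.318

Let X = conversion of D (basis 2 mol D); extent of reaction ξ = X.
Moles: n_D = 2 − 2X; n_C = 1 − X; n_B = 2X.
n_T = Σnᵢ = 3 − X.
Mole fractions y_i = n_i/n_T; K_p = p_B^2 / (p_D^2 p_C) with p_i = y_i·P.
This yields a degree-3 equation in X; solving on (0,1), X = 0.622.
Then n_D = 0.755, n_T = 2.38, so y_D = 0.318.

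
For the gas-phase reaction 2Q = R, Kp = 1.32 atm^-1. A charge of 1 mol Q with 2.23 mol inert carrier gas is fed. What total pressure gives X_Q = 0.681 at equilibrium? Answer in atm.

Take 1 mol Q as basis and let X be its fractional conversion, so ξ = 0.5X.
Species balance: n_Q = 1 − X; n_R = 0.5X; n_I = 2.23 (inert).
n_T = Σnᵢ = 3.23 − 0.5X.
Kp = p_R / (p_Q^2) with p_i = (n_i/n_T)·P.
At X = 0.681: the mole-fraction product g(X) = Π y_i^ν_i = 9.668. Since Kp = g(X)·P^{-1}, P = (g/Kp)^(1/1) = (9.668/1.32)^(1/1) = 7.32 atm.

P = 7.32 atm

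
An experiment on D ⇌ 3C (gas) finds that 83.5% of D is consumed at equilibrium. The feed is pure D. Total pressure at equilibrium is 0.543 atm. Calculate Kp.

Take 1 mol D as basis and let X be its fractional conversion, so ξ = X.
Species balance: n_D = 1 − X; n_C = 3X.
Total moles n_T = 1 + 2X.
At X = 0.835: n_D = 0.165, n_C = 2.5, n_T = 2.67.
p_i = (n_i/n_T)·P. Kp = p_C^3 / (p_D) = 3.94 atm^2.

Kp = 3.94 atm^2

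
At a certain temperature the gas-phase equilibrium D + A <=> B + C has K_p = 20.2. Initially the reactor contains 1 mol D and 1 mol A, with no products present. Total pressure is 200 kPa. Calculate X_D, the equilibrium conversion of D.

Let X = conversion of D (basis 1 mol D); extent of reaction ξ = X.
Moles: n_D = 1 − X; n_A = 1 − X; n_B = X; n_C = X.
Since Δν = 0, n_T = 2 throughout.
y_i = n_i/n_T, p_i = y_i·P. K_p = p_B p_C / (p_D p_A).
This yields a degree-2 equation in X; solving on (0,1), X = 0.818.

X = 0.818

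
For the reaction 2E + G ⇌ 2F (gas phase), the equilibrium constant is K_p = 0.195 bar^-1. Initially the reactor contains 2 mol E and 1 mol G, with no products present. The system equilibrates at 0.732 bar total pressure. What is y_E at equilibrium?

Basis: 2 mol E initially; let X = conversion of E. Extent ξ = X.
Moles: n_E = 2 − 2X; n_G = 1 − X; n_F = 2X.
n_T = Σnᵢ = 3 − X.
With p_i = (n_i/n_T)P, K_p = p_F^2 / (p_E^2 p_G).
Setting this equal to 0.195 bar^-1 and taking the physical root (0 < X < 1) gives X = 0.170.
Then n_E = 1.66, n_T = 2.83, so y_E = 0.587.

y_E = 0.587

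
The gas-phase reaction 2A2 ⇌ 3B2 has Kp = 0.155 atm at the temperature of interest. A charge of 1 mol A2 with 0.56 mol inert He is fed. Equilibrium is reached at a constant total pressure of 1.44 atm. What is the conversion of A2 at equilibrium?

X = 0.299

Basis: 1 mol A2 initially; let X = conversion of A2. Extent ξ = 0.5X.
Mole table: n_A2 = 1 − X; n_B2 = 1.5X; n_I = 0.56 (inert).
Summing: n_T = 1.56 + 0.5X.
With p_i = (n_i/n_T)P, Kp = p_B2^3 / (p_A2^2).
Equating to 0.155 atm and solving on 0 < X < 1: X = 0.299.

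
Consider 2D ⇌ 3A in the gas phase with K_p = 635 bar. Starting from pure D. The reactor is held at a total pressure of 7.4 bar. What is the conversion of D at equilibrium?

Let X = conversion of D (basis 1 mol D); extent of reaction ξ = 0.5X.
Mole table: n_D = 1 − X; n_A = 1.5X.
Summing: n_T = 1 + 0.5X.
y_i = n_i/n_T, p_i = y_i·P. K_p = p_A^3 / (p_D^2).
This yields a degree-3 equation in X; solving on (0,1), X = 0.866.

X = 0.866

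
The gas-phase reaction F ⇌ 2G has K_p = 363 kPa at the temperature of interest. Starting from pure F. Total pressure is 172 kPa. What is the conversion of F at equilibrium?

Basis: 1 mol F initially; let X = conversion of F. Extent ξ = X.
Mole table: n_F = 1 − X; n_G = 2X.
n_T = Σnᵢ = 1 + X.
With p_i = (n_i/n_T)P, K_p = p_G^2 / (p_F).
Substituting and setting equal to 363 kPa gives a polynomial in X; the root in (0,1) is X = 0.588.

X = 0.588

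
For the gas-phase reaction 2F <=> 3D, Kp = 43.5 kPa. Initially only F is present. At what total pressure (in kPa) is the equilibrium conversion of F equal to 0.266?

Take 1 mol F as basis and let X be its fractional conversion, so ξ = 0.5X.
Mole table: n_F = 1 − X; n_D = 1.5X.
Summing: n_T = 1 + 0.5X.
Kp = p_D^3 / (p_F^2) with p_i = (n_i/n_T)·P.
At X = 0.266: the mole-fraction product g(X) = Π y_i^ν_i = 0.1041. Since Kp = g(X)·P^{1}, P = (Kp/g)^(1/1) = (43.5/0.1041)^(1/1) = 418 kPa.

P = 418 kPa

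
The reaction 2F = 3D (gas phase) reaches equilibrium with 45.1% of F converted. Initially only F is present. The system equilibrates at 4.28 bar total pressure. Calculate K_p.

Basis: 1 mol F initially; let X = conversion of F. Extent ξ = 0.5X.
At extent ξ: n_F = 1 − X; n_D = 1.5X.
Summing: n_T = 1 + 0.5X.
At X = 0.451: n_F = 0.549, n_D = 0.676, n_T = 1.23.
p_i = (n_i/n_T)·P. K_p = p_D^3 / (p_F^2) = 3.59 bar.

K_p = 3.59 bar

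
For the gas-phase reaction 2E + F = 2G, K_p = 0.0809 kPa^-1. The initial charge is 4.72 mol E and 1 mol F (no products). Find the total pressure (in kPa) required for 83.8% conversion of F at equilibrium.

P = 113 kPa

Take 1 mol F as basis and let X be its fractional conversion, so ξ = X.
Moles: n_E = 4.72 − 2X; n_F = 1 − X; n_G = 2X.
Total moles n_T = 5.72 − X.
K_p = p_G^2 / (p_E^2 p_F) with p_i = (n_i/n_T)·P.
At X = 0.838: the mole-fraction product g(X) = Π y_i^ν_i = 9.136. Since K_p = g(X)·P^{-1}, P = (g/K_p)^(1/1) = (9.136/0.0809)^(1/1) = 113 kPa.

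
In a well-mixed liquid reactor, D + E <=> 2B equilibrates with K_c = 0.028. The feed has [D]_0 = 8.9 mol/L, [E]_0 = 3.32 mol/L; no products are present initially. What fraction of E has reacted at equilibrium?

Let X = conversion of E; extent ξ = 3.32·X mol/L.
Concentrations: [D] = 8.9 − 3.32X; [E] = 3.32 − 3.32X; [B] = 6.64X.
K_c = [B]^2 / ([D] [E]).
Setting equal to 0.028 and solving for X on (0,1) gives X = 0.125.

X = 0.125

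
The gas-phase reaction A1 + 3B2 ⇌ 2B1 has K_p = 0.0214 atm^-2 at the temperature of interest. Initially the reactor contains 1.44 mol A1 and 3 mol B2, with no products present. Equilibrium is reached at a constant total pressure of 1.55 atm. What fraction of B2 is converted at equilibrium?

Basis: 3 mol B2 initially; let X = conversion of B2. Extent ξ = X.
At extent ξ: n_A1 = 1.44 − X; n_B2 = 3 − 3X; n_B1 = 2X.
Total moles n_T = 4.44 − 2X.
Mole fractions y_i = n_i/n_T; K_p = p_B1^2 / (p_A1 p_B2^3) with p_i = y_i·P.
This yields a degree-4 equation in X; solving on (0,1), X = 0.131.

X = 0.131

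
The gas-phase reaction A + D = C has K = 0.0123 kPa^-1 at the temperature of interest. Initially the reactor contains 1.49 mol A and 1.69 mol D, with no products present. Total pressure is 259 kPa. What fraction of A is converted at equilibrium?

Take 1.49 mol A as basis and let X be its fractional conversion, so ξ = 1.49X.
Species balance: n_A = 1.49 − 1.49X; n_D = 1.69 − 1.49X; n_C = 1.49X.
n_T = Σnᵢ = 3.18 − 1.49X.
With p_i = (n_i/n_T)P, K = p_C / (p_A p_D).
Equating to 0.0123 kPa^-1 and solving on 0 < X < 1: X = 0.542.

X = 0.542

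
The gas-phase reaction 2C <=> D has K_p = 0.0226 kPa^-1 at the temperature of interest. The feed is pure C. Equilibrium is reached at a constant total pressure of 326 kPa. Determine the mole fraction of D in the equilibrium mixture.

y_D = 0.693

Let X = conversion of C (basis 1 mol C); extent of reaction ξ = 0.5X.
Species balance: n_C = 1 − X; n_D = 0.5X.
Total moles n_T = 1 − 0.5X.
Mole fractions y_i = n_i/n_T; K_p = p_D / (p_C^2) with p_i = y_i·P.
Setting this equal to 0.0226 kPa^-1 and taking the physical root (0 < X < 1) gives X = 0.819.
Then n_D = 0.409, n_T = 0.591, so y_D = 0.693.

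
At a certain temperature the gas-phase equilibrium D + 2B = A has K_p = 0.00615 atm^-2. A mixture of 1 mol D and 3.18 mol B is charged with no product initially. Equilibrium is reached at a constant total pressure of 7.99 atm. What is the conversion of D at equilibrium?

X = 0.176

Basis: 1 mol D initially; let X = conversion of D. Extent ξ = X.
Mole table: n_D = 1 − X; n_B = 3.18 − 2X; n_A = X.
n_T = Σnᵢ = 4.18 − 2X.
Mole fractions y_i = n_i/n_T; K_p = p_A / (p_D p_B^2) with p_i = y_i·P.
Setting this equal to 0.00615 atm^-2 and taking the physical root (0 < X < 1) gives X = 0.176.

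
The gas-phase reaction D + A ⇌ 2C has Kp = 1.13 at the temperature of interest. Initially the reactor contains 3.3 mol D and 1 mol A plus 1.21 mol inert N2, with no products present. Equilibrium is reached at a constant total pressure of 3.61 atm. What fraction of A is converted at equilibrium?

X = 0.573

Take 1 mol A as basis and let X be its fractional conversion, so ξ = X.
Species balance: n_D = 3.3 − X; n_A = 1 − X; n_C = 2X; n_I = 1.21 (inert).
Since Δν = 0, n_T = 5.51 throughout.
With p_i = (n_i/n_T)P, Kp = p_C^2 / (p_D p_A).
Equating to 1.13 and solving on 0 < X < 1: X = 0.573.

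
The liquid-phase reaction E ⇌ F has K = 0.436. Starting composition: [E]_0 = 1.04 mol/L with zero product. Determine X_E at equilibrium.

Let X = conversion of E; extent ξ = 1.04·X mol/L.
Concentrations: [E] = 1.04 − 1.04X; [F] = 1.04X.
K = [F] / ([E]).
Solving K = 0.436 for X ∈ (0,1): X = 0.304.

X = 0.304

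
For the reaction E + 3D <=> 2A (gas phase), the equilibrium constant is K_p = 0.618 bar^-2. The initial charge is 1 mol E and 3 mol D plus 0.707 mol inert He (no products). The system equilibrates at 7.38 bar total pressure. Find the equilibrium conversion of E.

Basis: 1 mol E initially; let X = conversion of E. Extent ξ = X.
At extent ξ: n_E = 1 − X; n_D = 3 − 3X; n_A = 2X; n_I = 0.707 (inert).
n_T = Σnᵢ = 4.71 − 2X.
y_i = n_i/n_T, p_i = y_i·P. K_p = p_A^2 / (p_E p_D^3).
This yields a degree-4 equation in X; solving on (0,1), X = 0.622.

X = 0.622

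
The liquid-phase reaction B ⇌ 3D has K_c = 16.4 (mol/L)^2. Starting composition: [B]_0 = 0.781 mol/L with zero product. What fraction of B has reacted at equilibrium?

X = 0.682

Let X = conversion of B; extent ξ = 0.781·X mol/L.
Concentrations: [B] = 0.781 − 0.781X; [D] = 2.34X.
K_c = [D]^3 / ([B]).
Equating to 16.4 (mol/L)^2: the physical root is X = 0.682.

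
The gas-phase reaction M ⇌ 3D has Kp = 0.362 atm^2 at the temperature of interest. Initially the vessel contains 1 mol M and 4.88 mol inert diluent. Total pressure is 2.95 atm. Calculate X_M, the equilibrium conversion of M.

X = 0.351

Basis: 1 mol M initially; let X = conversion of M. Extent ξ = X.
Mole table: n_M = 1 − X; n_D = 3X; n_I = 4.88 (inert).
Total moles n_T = 5.88 + 2X.
y_i = n_i/n_T, p_i = y_i·P. Kp = p_D^3 / (p_M).
Substituting and setting equal to 0.362 atm^2 gives a polynomial in X; the root in (0,1) is X = 0.351.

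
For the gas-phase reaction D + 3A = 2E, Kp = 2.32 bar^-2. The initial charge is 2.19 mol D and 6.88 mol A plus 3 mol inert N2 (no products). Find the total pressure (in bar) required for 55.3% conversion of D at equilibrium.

P = 2.65 bar

Basis: 2.19 mol D initially; let X = conversion of D. Extent ξ = 2.19X.
Species balance: n_D = 2.19 − 2.19X; n_A = 6.88 − 6.57X; n_E = 4.38X; n_I = 3 (inert).
Summing: n_T = 12.1 − 4.38X.
Kp = p_E^2 / (p_D p_A^3) with p_i = (n_i/n_T)·P.
At X = 0.553: the mole-fraction product g(X) = Π y_i^ν_i = 16.3. Since Kp = g(X)·P^{-2}, P = (g/Kp)^(1/2) = (16.3/2.32)^(1/2) = 2.65 bar.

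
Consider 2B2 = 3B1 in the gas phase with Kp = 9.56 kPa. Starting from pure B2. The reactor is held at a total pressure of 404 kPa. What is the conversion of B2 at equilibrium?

Basis: 1 mol B2 initially; let X = conversion of B2. Extent ξ = 0.5X.
Moles: n_B2 = 1 − X; n_B1 = 1.5X.
Total moles n_T = 1 + 0.5X.
Mole fractions y_i = n_i/n_T; Kp = p_B1^3 / (p_B2^2) with p_i = y_i·P.
This yields a degree-3 equation in X; solving on (0,1), X = 0.173.

X = 0.173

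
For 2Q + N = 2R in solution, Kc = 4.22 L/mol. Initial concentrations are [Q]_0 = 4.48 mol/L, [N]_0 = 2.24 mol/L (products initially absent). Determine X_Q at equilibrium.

X = 0.646

Let X = conversion of Q; extent ξ = 4.48X/2 mol/L.
Concentrations: [Q] = 4.48 − 4.48X; [N] = 2.24 − 2.24X; [R] = 4.48X.
Kc = [R]^2 / ([Q]^2 [N]).
Solving Kc = 4.22 for X ∈ (0,1): X = 0.646.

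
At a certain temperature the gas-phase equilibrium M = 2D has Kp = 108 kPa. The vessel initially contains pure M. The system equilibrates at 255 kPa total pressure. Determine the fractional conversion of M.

Let X = conversion of M (basis 1 mol M); extent of reaction ξ = X.
Moles: n_M = 1 − X; n_D = 2X.
Summing: n_T = 1 + X.
With p_i = (n_i/n_T)P, Kp = p_D^2 / (p_M).
This yields a degree-2 equation in X; solving on (0,1), X = 0.309.

X = 0.309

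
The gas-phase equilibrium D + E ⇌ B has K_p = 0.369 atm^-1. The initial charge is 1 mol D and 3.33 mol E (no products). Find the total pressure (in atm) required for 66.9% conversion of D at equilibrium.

Take 1 mol D as basis and let X be its fractional conversion, so ξ = X.
At extent ξ: n_D = 1 − X; n_E = 3.33 − X; n_B = X.
Summing: n_T = 4.33 − X.
K_p = p_B / (p_D p_E) with p_i = (n_i/n_T)·P.
At X = 0.669: the mole-fraction product g(X) = Π y_i^ν_i = 2.781. Since K_p = g(X)·P^{-1}, P = (g/K_p)^(1/1) = (2.781/0.369)^(1/1) = 7.54 atm.

P = 7.54 atm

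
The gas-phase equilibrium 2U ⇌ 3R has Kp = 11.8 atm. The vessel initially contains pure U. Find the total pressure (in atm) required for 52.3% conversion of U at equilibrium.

P = 7.01 atm

Basis: 1 mol U initially; let X = conversion of U. Extent ξ = 0.5X.
At extent ξ: n_U = 1 − X; n_R = 1.5X.
Summing: n_T = 1 + 0.5X.
Kp = p_R^3 / (p_U^2) with p_i = (n_i/n_T)·P.
At X = 0.523: the mole-fraction product g(X) = Π y_i^ν_i = 1.682. Since Kp = g(X)·P^{1}, P = (Kp/g)^(1/1) = (11.8/1.682)^(1/1) = 7.01 atm.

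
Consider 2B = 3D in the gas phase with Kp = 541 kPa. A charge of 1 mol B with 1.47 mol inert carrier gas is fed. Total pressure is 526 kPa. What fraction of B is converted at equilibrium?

Basis: 1 mol B initially; let X = conversion of B. Extent ξ = 0.5X.
At extent ξ: n_B = 1 − X; n_D = 1.5X; n_I = 1.47 (inert).
Summing: n_T = 2.47 + 0.5X.
With p_i = (n_i/n_T)P, Kp = p_D^3 / (p_B^2).
Equating to 541 kPa and solving on 0 < X < 1: X = 0.552.

X = 0.552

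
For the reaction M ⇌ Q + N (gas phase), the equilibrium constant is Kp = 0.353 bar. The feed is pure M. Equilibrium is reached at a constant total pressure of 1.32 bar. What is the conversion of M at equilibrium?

Let X = conversion of M (basis 1 mol M); extent of reaction ξ = X.
At extent ξ: n_M = 1 − X; n_Q = X; n_N = X.
Total moles n_T = 1 + X.
Mole fractions y_i = n_i/n_T; Kp = p_Q p_N / (p_M) with p_i = y_i·P.
This yields a degree-2 equation in X; solving on (0,1), X = 0.459.

X = 0.459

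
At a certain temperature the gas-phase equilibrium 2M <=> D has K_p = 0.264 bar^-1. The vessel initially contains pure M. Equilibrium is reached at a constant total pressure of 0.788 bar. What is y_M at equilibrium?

y_M = 0.850

Take 1 mol M as basis and let X be its fractional conversion, so ξ = 0.5X.
Moles: n_M = 1 − X; n_D = 0.5X.
Summing: n_T = 1 − 0.5X.
y_i = n_i/n_T, p_i = y_i·P. K_p = p_D / (p_M^2).
Substituting and setting equal to 0.264 bar^-1 gives a polynomial in X; the root in (0,1) is X = 0.261.
Then n_M = 0.739, n_T = 0.869, so y_M = 0.850.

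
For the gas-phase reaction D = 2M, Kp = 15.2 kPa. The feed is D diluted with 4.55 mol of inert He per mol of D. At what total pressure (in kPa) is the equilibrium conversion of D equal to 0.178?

Let X = conversion of D (basis 1 mol D); extent of reaction ξ = X.
Moles: n_D = 1 − X; n_M = 2X; n_I = 4.55 (inert).
n_T = Σnᵢ = 5.55 + X.
Kp = p_M^2 / (p_D) with p_i = (n_i/n_T)·P.
At X = 0.178: the mole-fraction product g(X) = Π y_i^ν_i = 0.02692. Since Kp = g(X)·P^{1}, P = (Kp/g)^(1/1) = (15.2/0.02692)^(1/1) = 565 kPa.

P = 565 kPa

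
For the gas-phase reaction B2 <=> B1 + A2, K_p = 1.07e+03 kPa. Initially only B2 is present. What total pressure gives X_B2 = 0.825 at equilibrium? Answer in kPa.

P = 502 kPa

Take 1 mol B2 as basis and let X be its fractional conversion, so ξ = X.
At extent ξ: n_B2 = 1 − X; n_B1 = X; n_A2 = X.
n_T = Σnᵢ = 1 + X.
K_p = p_B1 p_A2 / (p_B2) with p_i = (n_i/n_T)·P.
At X = 0.825: the mole-fraction product g(X) = Π y_i^ν_i = 2.131. Since K_p = g(X)·P^{1}, P = (K_p/g)^(1/1) = (1.07e+03/2.131)^(1/1) = 502 kPa.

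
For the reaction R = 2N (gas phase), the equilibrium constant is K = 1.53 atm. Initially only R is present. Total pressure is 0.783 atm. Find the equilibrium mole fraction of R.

Basis: 1 mol R initially; let X = conversion of R. Extent ξ = X.
Moles: n_R = 1 − X; n_N = 2X.
n_T = Σnᵢ = 1 + X.
Mole fractions y_i = n_i/n_T; K = p_N^2 / (p_R) with p_i = y_i·P.
Setting this equal to 1.53 atm and taking the physical root (0 < X < 1) gives X = 0.573.
Then n_R = 0.427, n_T = 1.57, so y_R = 0.272.

y_R = 0.272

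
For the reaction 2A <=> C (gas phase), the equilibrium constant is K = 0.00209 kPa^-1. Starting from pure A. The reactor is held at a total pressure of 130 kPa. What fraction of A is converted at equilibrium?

Let X = conversion of A (basis 1 mol A); extent of reaction ξ = 0.5X.
Mole table: n_A = 1 − X; n_C = 0.5X.
Total moles n_T = 1 − 0.5X.
Mole fractions y_i = n_i/n_T; K = p_C / (p_A^2) with p_i = y_i·P.
Equating to 0.00209 kPa^-1 and solving on 0 < X < 1: X = 0.308.

X = 0.308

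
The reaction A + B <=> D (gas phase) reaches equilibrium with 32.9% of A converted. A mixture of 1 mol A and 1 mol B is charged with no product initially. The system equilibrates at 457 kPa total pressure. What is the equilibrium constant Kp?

Let X = conversion of A (basis 1 mol A); extent of reaction ξ = X.
Species balance: n_A = 1 − X; n_B = 1 − X; n_D = X.
n_T = Σnᵢ = 2 − X.
At X = 0.329: n_A = 0.671, n_B = 0.671, n_D = 0.329, n_T = 1.67.
p_i = (n_i/n_T)·P. Kp = p_D / (p_A p_B) = 0.00267 kPa^-1.

Kp = 0.00267 kPa^-1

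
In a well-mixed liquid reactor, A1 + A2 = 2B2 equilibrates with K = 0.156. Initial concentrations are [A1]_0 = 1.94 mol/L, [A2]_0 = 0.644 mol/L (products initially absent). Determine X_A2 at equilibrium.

X = 0.278

Let X = conversion of A2; extent ξ = 0.644·X mol/L.
Concentrations: [A1] = 1.94 − 0.644X; [A2] = 0.644 − 0.644X; [B2] = 1.29X.
K = [B2]^2 / ([A1] [A2]).
Equating to 0.156: the physical root is X = 0.278.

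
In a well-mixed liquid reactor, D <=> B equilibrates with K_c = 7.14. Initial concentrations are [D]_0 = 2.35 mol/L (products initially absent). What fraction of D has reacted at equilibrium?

Let X = conversion of D; extent ξ = 2.35·X mol/L.
Concentrations: [D] = 2.35 − 2.35X; [B] = 2.35X.
K_c = [B] / ([D]).
Setting equal to 7.14 and solving for X on (0,1) gives X = 0.877.

X = 0.877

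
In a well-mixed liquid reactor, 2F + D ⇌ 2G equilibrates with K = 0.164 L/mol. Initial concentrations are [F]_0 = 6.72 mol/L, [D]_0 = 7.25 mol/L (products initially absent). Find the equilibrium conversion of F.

X = 0.489

Let X = conversion of F; extent ξ = 6.72X/2 mol/L.
Concentrations: [F] = 6.72 − 6.72X; [D] = 7.25 − 3.36X; [G] = 6.72X.
K = [G]^2 / ([F]^2 [D]).
Setting equal to 0.164 and solving for X on (0,1) gives X = 0.489.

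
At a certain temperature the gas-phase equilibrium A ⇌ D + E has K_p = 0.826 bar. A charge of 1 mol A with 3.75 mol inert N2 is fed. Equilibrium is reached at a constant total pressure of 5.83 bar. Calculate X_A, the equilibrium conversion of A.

Take 1 mol A as basis and let X be its fractional conversion, so ξ = X.
Mole table: n_A = 1 − X; n_D = X; n_E = X; n_I = 3.75 (inert).
Summing: n_T = 4.75 + X.
Mole fractions y_i = n_i/n_T; K_p = p_D p_E / (p_A) with p_i = y_i·P.
Substituting and setting equal to 0.826 bar gives a polynomial in X; the root in (0,1) is X = 0.570.

X = 0.570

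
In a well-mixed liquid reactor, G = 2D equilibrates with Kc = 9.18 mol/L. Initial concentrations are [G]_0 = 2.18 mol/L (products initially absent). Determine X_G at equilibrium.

Let X = conversion of G; extent ξ = 2.18·X mol/L.
Concentrations: [G] = 2.18 − 2.18X; [D] = 4.36X.
Kc = [D]^2 / ([G]).
This equals 9.18 at X = 0.627 (the root in 0 < X < 1).

X = 0.627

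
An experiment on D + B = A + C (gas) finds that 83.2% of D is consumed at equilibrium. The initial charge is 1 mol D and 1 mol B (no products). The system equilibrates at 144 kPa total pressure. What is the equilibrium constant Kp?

Take 1 mol D as basis and let X be its fractional conversion, so ξ = X.
Species balance: n_D = 1 − X; n_B = 1 − X; n_A = X; n_C = X.
Since Δν = 0, n_T = 2 throughout.
At X = 0.832: n_D = 0.168, n_B = 0.168, n_A = 0.832, n_C = 0.832, n_T = 2.
p_i = (n_i/n_T)·P. Kp = p_A p_C / (p_D p_B) = 24.5.

Kp = 24.5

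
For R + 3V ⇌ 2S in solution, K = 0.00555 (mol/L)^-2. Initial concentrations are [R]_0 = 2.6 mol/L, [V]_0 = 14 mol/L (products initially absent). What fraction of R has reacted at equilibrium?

X = 0.511

Let X = conversion of R; extent ξ = 2.6·X mol/L.
Concentrations: [R] = 2.6 − 2.6X; [V] = 14 − 7.8X; [S] = 5.2X.
K = [S]^2 / ([R] [V]^3).
Solving K = 0.00555 for X ∈ (0,1): X = 0.511.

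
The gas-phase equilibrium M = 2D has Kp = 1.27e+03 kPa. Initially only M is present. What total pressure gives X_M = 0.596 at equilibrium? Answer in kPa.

P = 576 kPa

Basis: 1 mol M initially; let X = conversion of M. Extent ξ = X.
Species balance: n_M = 1 − X; n_D = 2X.
Total moles n_T = 1 + X.
Kp = p_D^2 / (p_M) with p_i = (n_i/n_T)·P.
At X = 0.596: the mole-fraction product g(X) = Π y_i^ν_i = 2.204. Since Kp = g(X)·P^{1}, P = (Kp/g)^(1/1) = (1.27e+03/2.204)^(1/1) = 576 kPa.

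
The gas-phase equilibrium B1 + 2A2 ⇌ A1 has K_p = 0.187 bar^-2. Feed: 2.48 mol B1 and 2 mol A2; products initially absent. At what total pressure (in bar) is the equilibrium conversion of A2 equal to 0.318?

Take 2 mol A2 as basis and let X be its fractional conversion, so ξ = X.
At extent ξ: n_B1 = 2.48 − X; n_A2 = 2 − 2X; n_A1 = X.
n_T = Σnᵢ = 4.48 − 2X.
K_p = p_A1 / (p_B1 p_A2^2) with p_i = (n_i/n_T)·P.
At X = 0.318: the mole-fraction product g(X) = Π y_i^ν_i = 1.168. Since K_p = g(X)·P^{-2}, P = (g/K_p)^(1/2) = (1.168/0.187)^(1/2) = 2.5 bar.

P = 2.5 bar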